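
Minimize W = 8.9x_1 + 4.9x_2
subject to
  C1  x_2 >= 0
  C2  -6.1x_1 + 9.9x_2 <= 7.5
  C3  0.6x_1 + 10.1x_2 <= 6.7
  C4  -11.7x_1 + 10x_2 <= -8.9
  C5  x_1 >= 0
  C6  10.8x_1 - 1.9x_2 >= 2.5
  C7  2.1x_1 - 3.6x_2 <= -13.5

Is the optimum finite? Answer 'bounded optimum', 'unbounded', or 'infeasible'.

The boundaries x_2 = 0 and 0.6x_1 + 10.1x_2 = 6.7 meet at (67/6, 0), but that point violates 2.1x_1 - 3.6x_2 ≤ -13.5. Every candidate vertex is excluded by some other constraint, so the feasible region is empty.

infeasible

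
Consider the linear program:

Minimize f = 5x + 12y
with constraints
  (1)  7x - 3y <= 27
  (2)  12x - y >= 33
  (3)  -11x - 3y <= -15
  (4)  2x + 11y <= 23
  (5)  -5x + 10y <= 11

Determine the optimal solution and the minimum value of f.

x = 72/29, y = -93/29, minimum f = -756/29

Corner points and f = 5x + 12y:
  (72/29, -93/29) → f = -756/29
  (366/83, 107/83) → f = 3114/83
  (193/67, 105/67) → f = 2225/67

The binding constraints are 7x - 3y = 27 and 12x - y = 33.
Solving simultaneously gives x = 72/29, y = -93/29.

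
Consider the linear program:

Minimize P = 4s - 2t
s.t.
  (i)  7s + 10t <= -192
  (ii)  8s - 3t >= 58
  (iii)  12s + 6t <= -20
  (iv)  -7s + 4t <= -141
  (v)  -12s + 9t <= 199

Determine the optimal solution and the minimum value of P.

s = -191/11, t = -722/11, minimum P = 680/11

Extreme points and P = 4s - 2t:
  (476/39, -1082/39) → P = 1356/13
  (321/49, -333/14) → P = 3615/49
  (-191/11, -722/11) → P = 680/11
The feasible region is unbounded (it extends along (1, -2), (-3, -8)), but P strictly increases along every unbounded feasible direction, so there is no improving ray and the minimum is attained at a vertex.

The binding constraints are 8s - 3t = 58 and -7s + 4t = -141.
Solving simultaneously gives s = -191/11, t = -722/11.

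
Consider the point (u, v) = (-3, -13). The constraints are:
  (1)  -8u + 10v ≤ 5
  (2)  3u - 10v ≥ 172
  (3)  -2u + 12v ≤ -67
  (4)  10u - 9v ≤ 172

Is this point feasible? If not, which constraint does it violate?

not feasible — violates (2)

Constraint (2): 3u - 10v = 121, which is not ≥ 172. All other constraints are satisfied.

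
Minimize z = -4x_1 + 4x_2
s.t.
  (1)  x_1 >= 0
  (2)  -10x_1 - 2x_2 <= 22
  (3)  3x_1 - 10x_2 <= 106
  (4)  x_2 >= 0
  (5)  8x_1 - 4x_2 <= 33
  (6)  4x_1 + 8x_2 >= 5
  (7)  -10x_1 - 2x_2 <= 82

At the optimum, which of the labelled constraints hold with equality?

Extreme points and z = -4x_1 + 4x_2:
  (0, 5/8) → z = 5/2
  (33/8, 0) → z = -33/2
  (5/4, 0) → z = -5
The feasible region is unbounded (it extends along (0, 1), (1, 2)), but z strictly increases along every unbounded feasible direction, so there is no improving ray and the minimum is attained at a vertex.

The minimum is at (33/8, 0). Substituting into each constraint, equality holds for (4) and (5); the remaining constraints have slack.

(4) and (5)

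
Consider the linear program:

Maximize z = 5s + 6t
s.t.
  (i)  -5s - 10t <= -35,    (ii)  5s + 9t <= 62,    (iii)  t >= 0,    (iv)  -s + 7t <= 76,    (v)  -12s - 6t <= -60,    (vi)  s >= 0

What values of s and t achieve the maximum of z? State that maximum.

s = 62/5, t = 0, maximum z = 62

Vertices and z = 5s + 6t:
  (7, 0) → z = 35
  (13/3, 4/3) → z = 89/3
  (62/5, 0) → z = 62
  (28/13, 74/13) → z = 584/13

At the optimal vertex, 5s + 9t = 62 and t = 0.
Solving simultaneously gives s = 62/5, t = 0.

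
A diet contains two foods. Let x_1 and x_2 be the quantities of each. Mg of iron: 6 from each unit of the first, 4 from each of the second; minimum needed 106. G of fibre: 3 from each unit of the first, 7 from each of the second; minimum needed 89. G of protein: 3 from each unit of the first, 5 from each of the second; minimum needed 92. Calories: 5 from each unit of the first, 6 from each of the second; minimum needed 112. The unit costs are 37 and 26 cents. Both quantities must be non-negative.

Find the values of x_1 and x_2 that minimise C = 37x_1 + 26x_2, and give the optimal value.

Corner points and C = 37x_1 + 26x_2:
  (0, 53/2) → C = 689
  (92/3, 0) → C = 3404/3
  (9, 13) → C = 671
The feasible region is unbounded (it extends along (0, 1), (1, 0)), but C strictly increases along every unbounded feasible direction, so there is no improving ray and the minimum is attained at a vertex.

x_1 = 9, x_2 = 13, minimum C = 671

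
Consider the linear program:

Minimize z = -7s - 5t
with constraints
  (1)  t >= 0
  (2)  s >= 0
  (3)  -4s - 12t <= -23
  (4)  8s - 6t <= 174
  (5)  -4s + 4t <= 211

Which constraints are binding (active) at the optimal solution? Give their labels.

Corner points and z = -7s - 5t:
  (23/4, 0) → z = -161/4
  (87/4, 0) → z = -609/4
  (0, 23/12) → z = -115/12
  (0, 211/4) → z = -1055/4
  (981/4, 298) → z = -12827/4

The minimum is at (981/4, 298). Substituting into each constraint, equality holds for (4) and (5); the remaining constraints have slack.

(4) and (5)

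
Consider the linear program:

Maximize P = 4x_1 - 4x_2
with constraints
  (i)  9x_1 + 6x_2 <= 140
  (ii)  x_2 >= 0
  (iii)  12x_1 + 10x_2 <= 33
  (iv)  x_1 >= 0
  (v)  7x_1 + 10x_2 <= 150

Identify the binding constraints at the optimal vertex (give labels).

Corner points and P = 4x_1 - 4x_2:
  (11/4, 0) → P = 11
  (0, 0) → P = 0
  (0, 33/10) → P = -66/5

The maximum is at (11/4, 0). Substituting into each constraint, equality holds for (ii) and (iii); the remaining constraints have slack.

(ii) and (iii)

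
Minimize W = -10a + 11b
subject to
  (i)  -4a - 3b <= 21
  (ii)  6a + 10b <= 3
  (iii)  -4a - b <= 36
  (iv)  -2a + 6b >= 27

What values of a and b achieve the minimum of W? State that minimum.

a = -9/2, b = 3, minimum W = 78

Extreme points and W = -10a + 11b:
  (-219/22, 69/11) → W = 1854/11
  (-69/10, 11/5) → W = 466/5
  (-9/2, 3) → W = 78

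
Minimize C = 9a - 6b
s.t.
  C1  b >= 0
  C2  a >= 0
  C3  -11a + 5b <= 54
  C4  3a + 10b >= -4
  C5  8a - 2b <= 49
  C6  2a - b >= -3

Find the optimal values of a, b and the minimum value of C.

a = 55/4, b = 61/2, minimum C = -237/4

Extreme points and C = 9a - 6b:
  (0, 0) → C = 0
  (49/8, 0) → C = 441/8
  (0, 3) → C = -18
  (55/4, 61/2) → C = -237/4

At the optimal vertex, 8a - 2b = 49 and 2a - b = -3.
Solving simultaneously gives a = 55/4, b = 61/2.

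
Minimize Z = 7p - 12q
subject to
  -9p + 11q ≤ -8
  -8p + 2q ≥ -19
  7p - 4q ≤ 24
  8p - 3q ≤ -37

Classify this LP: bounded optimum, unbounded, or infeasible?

Corner points and Z = 7p - 12q:
  (-431/61, -397/61) → Z = 1747/61
  (-20, -41) → Z = 352
The feasible region has finitely many vertices and no improving ray; the minimum is 1747/61 at (-431/61, -397/61).

bounded optimum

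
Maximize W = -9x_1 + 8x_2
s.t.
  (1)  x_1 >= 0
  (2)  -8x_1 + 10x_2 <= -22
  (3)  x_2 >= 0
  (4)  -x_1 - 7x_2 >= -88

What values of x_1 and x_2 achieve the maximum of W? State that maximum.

Feasible corners and W = -9x_1 + 8x_2:
  (11/4, 0) → W = -99/4
  (47/3, 31/3) → W = -175/3
  (88, 0) → W = -792

The optimum lies where -8x_1 + 10x_2 = -22 and x_2 = 0.
Solving simultaneously gives x_1 = 11/4, x_2 = 0.

x_1 = 11/4, x_2 = 0, maximum W = -99/4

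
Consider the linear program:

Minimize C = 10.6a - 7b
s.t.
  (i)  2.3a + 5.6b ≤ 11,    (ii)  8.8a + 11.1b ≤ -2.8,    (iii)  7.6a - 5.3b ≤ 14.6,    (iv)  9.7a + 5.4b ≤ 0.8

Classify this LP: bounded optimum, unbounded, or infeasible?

unbounded

From the feasible point (-13778/2375, 10324/2375), moving in the direction (-5.3, -7.6) keeps every constraint satisfied while C decreases without bound.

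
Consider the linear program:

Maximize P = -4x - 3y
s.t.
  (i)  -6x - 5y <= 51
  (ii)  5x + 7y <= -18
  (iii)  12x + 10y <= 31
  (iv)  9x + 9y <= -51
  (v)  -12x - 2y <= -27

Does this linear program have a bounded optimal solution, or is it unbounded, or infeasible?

bounded optimum

Corner points and P = -4x - 3y:
  (79/16, -129/8) → P = 229/8
  (263/6, -99/2) → P = -161/6
  (23/6, -19/2) → P = 79/6
The feasible region has finitely many vertices and no improving ray; the maximum is 229/8 at (79/16, -129/8).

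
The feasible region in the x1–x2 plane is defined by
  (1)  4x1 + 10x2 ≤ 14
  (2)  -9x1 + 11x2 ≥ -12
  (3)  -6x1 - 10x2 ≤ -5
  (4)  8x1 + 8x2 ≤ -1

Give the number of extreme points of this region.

3

Pairwise boundary intersections that survive every other constraint:
  (-9/2, 16/5)
  (-61/24, 29/12)
  (-25/16, 23/16)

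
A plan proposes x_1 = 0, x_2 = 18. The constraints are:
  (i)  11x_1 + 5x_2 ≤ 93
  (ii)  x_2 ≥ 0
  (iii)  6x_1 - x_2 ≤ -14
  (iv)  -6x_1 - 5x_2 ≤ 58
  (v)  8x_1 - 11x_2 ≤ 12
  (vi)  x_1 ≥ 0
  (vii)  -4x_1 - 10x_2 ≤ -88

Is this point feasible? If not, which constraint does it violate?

feasible

(i): 90 ≤ 93 ✓
(ii): 18 ≥ 0 ✓
(iii): -18 ≤ -14 ✓
(iv): -90 ≤ 58 ✓
(v): -198 ≤ 12 ✓
(vi): 0 ≥ 0 ✓
(vii): -180 ≤ -88 ✓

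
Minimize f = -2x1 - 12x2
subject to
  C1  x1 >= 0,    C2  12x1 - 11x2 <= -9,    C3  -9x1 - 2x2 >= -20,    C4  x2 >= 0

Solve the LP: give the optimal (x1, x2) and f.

x1 = 0, x2 = 10, minimum f = -120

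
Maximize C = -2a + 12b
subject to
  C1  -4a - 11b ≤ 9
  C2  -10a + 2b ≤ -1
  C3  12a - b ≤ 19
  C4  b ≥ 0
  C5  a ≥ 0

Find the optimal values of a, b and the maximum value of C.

a = 37/14, b = 89/7, maximum C = 1031/7

Corner points and C = -2a + 12b:
  (37/14, 89/7) → C = 1031/7
  (1/10, 0) → C = -1/5
  (19/12, 0) → C = -19/6

At the optimal vertex, -10a + 2b = -1 and 12a - b = 19.
Solving simultaneously gives a = 37/14, b = 89/7.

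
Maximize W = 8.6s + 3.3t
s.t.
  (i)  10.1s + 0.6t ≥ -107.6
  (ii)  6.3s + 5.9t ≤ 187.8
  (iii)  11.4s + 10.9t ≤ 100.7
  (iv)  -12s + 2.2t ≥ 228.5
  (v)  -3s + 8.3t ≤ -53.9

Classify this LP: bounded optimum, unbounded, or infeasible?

infeasible

The boundaries 10.1s + 0.6t = -107.6 and -3s + 8.3t = -53.9 meet at (-86074/8563, -86719/8563), but that point violates -12s + 2.2t ≥ 228.5. Every candidate vertex is excluded by some other constraint, so the feasible region is empty.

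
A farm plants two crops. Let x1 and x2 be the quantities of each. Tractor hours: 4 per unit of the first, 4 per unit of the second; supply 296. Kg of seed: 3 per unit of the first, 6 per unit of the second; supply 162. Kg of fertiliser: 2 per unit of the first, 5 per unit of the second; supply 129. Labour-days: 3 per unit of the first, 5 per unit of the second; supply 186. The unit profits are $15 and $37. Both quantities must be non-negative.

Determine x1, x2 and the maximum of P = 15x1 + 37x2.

Vertices and P = 15x1 + 37x2:
  (0, 0) → P = 0
  (0, 129/5) → P = 4773/5
  (54, 0) → P = 810
  (12, 21) → P = 957

x1 = 12, x2 = 21, maximum P = 957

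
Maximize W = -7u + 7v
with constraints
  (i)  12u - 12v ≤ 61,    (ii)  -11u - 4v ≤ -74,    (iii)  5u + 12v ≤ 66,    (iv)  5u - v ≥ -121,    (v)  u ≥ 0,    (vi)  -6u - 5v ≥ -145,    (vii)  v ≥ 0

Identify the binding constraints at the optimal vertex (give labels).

(ii) and (iii)

Corner points and W = -7u + 7v:
  (283/45, 217/180) → W = -427/12
  (127/17, 487/204) → W = -427/12
  (39/7, 89/28) → W = -67/4

The maximum is at (39/7, 89/28). Substituting into each constraint, equality holds for (ii) and (iii); the remaining constraints have slack.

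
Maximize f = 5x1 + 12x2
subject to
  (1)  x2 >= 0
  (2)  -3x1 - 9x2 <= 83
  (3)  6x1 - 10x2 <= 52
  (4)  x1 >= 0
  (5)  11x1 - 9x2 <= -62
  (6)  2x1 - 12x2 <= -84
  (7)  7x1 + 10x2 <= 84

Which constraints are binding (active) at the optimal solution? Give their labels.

Corner points and f = 5x1 + 12x2:
  (0, 7) → f = 84
  (0, 42/5) → f = 504/5
  (2/19, 400/57) → f = 1610/19
  (136/173, 1358/173) → f = 16976/173

The maximum is at (0, 42/5). Substituting into each constraint, equality holds for (4) and (7); the remaining constraints have slack.

(4) and (7)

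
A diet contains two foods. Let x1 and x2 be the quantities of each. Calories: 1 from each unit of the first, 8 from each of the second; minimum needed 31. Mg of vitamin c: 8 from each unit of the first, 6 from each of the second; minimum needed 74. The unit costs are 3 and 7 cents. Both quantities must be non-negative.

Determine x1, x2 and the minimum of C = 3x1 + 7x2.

x1 = 7, x2 = 3, minimum C = 42

Extreme points and C = 3x1 + 7x2:
  (0, 37/3) → C = 259/3
  (31, 0) → C = 93
  (7, 3) → C = 42
The feasible region is unbounded (it extends along (0, 1), (1, 0)), but C strictly increases along every unbounded feasible direction, so there is no improving ray and the minimum is attained at a vertex.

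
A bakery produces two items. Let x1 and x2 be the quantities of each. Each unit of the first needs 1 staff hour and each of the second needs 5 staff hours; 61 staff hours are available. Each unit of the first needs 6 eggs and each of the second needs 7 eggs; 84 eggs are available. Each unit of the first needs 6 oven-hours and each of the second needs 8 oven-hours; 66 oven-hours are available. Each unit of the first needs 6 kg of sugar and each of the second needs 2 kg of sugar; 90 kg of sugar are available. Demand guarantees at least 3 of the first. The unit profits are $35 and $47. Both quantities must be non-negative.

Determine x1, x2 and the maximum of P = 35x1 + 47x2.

Corner points and P = 35x1 + 47x2:
  (11, 0) → P = 385
  (3, 0) → P = 105
  (3, 6) → P = 387

x1 = 3, x2 = 6, maximum P = 387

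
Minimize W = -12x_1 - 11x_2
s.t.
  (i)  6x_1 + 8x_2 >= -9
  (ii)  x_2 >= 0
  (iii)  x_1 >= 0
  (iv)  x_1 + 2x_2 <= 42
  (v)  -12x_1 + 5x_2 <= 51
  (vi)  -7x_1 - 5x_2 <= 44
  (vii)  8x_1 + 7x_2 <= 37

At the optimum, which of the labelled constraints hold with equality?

Vertices and W = -12x_1 - 11x_2:
  (0, 0) → W = 0
  (37/8, 0) → W = -111/2
  (0, 37/7) → W = -407/7

The minimum is at (0, 37/7). Substituting into each constraint, equality holds for (iii) and (vii); the remaining constraints have slack.

(iii) and (vii)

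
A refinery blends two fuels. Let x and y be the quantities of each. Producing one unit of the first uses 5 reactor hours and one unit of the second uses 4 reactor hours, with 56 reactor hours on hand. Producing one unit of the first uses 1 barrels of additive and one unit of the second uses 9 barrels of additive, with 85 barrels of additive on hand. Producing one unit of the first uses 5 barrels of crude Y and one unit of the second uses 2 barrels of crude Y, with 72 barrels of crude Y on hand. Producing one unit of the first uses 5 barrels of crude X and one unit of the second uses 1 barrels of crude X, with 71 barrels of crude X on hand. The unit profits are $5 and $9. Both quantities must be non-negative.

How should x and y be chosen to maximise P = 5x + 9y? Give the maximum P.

x = 4, y = 9, maximum P = 101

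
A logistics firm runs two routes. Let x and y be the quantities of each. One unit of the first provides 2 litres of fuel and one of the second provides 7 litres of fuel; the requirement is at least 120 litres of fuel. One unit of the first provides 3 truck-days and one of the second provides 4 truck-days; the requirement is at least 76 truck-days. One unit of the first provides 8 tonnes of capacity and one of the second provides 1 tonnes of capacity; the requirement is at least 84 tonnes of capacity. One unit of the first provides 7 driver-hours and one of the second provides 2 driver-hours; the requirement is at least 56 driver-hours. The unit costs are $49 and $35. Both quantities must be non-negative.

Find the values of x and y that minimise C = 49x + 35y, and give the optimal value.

x = 26/3, y = 44/3, minimum C = 938

Extreme points and C = 49x + 35y:
  (0, 84) → C = 2940
  (60, 0) → C = 2940
  (26/3, 44/3) → C = 938
The feasible region is unbounded (it extends along (0, 1), (1, 0)), but C strictly increases along every unbounded feasible direction, so there is no improving ray and the minimum is attained at a vertex.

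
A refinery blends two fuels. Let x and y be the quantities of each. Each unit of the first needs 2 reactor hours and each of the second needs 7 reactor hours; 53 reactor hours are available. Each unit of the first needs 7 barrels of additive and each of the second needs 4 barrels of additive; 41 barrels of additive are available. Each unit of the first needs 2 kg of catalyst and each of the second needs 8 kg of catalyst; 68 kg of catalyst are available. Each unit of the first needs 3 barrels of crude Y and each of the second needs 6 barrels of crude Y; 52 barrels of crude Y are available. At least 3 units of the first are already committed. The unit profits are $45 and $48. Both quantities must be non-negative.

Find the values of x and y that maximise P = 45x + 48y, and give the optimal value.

x = 3, y = 5, maximum P = 375

Feasible corners and P = 45x + 48y:
  (41/7, 0) → P = 1845/7
  (3, 0) → P = 135
  (3, 5) → P = 375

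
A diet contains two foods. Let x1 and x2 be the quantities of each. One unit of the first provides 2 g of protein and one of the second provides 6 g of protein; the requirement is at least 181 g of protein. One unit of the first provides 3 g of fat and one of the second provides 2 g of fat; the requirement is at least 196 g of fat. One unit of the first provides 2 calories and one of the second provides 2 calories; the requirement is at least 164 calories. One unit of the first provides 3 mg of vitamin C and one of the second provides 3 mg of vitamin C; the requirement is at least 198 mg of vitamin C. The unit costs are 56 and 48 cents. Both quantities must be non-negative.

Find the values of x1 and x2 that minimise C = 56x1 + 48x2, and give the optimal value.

x1 = 32, x2 = 50, minimum C = 4192

Vertices and C = 56x1 + 48x2:
  (0, 98) → C = 4704
  (181/2, 0) → C = 5068
  (311/4, 17/4) → C = 4558
  (32, 50) → C = 4192
The feasible region is unbounded (it extends along (0, 1), (1, 0)), but C strictly increases along every unbounded feasible direction, so there is no improving ray and the minimum is attained at a vertex.

The binding constraints are 3x1 + 2x2 = 196 and 2x1 + 2x2 = 164.
Solving simultaneously gives x1 = 32, x2 = 50.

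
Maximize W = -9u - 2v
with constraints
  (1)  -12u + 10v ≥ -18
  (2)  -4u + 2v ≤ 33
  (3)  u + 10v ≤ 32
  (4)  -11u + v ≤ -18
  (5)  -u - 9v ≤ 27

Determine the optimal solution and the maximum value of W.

Corner points and W = -9u - 2v:
  (50/13, 183/65) → W = -2616/65
  (81/49, 9/49) → W = -747/49
  (212/111, 334/111) → W = -2576/111

At the optimal vertex, -12u + 10v = -18 and -11u + v = -18.
Solving simultaneously gives u = 81/49, v = 9/49.

u = 81/49, v = 9/49, maximum W = -747/49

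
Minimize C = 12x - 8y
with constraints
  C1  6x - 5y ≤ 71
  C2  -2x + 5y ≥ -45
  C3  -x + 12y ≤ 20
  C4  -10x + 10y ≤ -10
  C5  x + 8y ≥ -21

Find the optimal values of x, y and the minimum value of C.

Extreme points and C = 12x - 8y:
  (952/67, 191/67) → C = 9896/67
  (463/53, -197/53) → C = 7132/53
  (32/11, 21/11) → C = 216/11
  (-13/9, -22/9) → C = 20/9

At the optimal vertex, -10x + 10y = -10 and x + 8y = -21.
Solving simultaneously gives x = -13/9, y = -22/9.

x = -13/9, y = -22/9, minimum C = 20/9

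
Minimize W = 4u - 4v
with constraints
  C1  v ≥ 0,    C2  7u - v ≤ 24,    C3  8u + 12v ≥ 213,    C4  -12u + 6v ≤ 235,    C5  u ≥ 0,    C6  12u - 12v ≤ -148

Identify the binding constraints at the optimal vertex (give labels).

C2 and C4

Extreme points and W = 4u - 4v:
  (379/30, 1933/30) → W = -1036/5
  (109/18, 331/18) → W = -148/3
  (0, 71/4) → W = -71
  (13/4, 187/12) → W = -148/3
  (0, 235/6) → W = -470/3

The minimum is at (379/30, 1933/30). Substituting into each constraint, equality holds for C2 and C4; the remaining constraints have slack.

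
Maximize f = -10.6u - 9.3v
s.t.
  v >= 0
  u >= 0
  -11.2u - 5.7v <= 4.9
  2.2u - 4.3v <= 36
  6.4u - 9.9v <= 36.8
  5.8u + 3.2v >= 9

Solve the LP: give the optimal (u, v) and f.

Feasible corners and f = -10.6u - 9.3v:
  (23/4, 0) → f = -1219/20
  (45/29, 0) → f = -477/29
  (0, 45/16) → f = -837/32
The feasible region is unbounded (it extends along (0, 1), (99, 64)), but f strictly decreases along every unbounded feasible direction, so there is no improving ray and the maximum is attained at a vertex.

The binding constraints are v = 0 and 5.8u + 3.2v = 9.
Solving simultaneously gives u = 45/29, v = 0.

u = 45/29, v = 0, maximum f = -477/29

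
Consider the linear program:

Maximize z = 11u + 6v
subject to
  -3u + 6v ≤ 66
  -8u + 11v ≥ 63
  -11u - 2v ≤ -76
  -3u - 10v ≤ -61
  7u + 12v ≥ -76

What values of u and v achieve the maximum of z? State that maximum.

Extreme points and z = 11u + 6v:
  (116/5, 113/5) → z = 1954/5
  (9/2, 53/4) → z = 129
  (710/137, 1301/137) → z = 15616/137

u = 116/5, v = 113/5, maximum z = 1954/5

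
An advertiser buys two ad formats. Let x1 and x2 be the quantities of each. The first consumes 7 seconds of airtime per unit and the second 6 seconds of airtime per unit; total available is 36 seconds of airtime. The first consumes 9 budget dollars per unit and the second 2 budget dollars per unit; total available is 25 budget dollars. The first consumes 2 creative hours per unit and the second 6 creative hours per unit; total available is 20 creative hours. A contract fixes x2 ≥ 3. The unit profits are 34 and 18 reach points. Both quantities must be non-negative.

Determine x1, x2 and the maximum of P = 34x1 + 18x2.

x1 = 1, x2 = 3, maximum P = 88

The binding constraints are 2x1 + 6x2 = 20 and x2 = 3.
Solving simultaneously gives x1 = 1, x2 = 3.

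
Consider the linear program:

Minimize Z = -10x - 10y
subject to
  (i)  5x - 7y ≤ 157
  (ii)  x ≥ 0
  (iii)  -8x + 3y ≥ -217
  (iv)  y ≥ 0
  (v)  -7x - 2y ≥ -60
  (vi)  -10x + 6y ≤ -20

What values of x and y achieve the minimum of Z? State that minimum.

x = 200/31, y = 230/31, minimum Z = -4300/31

Feasible corners and Z = -10x - 10y:
  (60/7, 0) → Z = -600/7
  (2, 0) → Z = -20
  (200/31, 230/31) → Z = -4300/31

The binding constraints are -7x - 2y = -60 and -10x + 6y = -20.
Solving simultaneously gives x = 200/31, y = 230/31.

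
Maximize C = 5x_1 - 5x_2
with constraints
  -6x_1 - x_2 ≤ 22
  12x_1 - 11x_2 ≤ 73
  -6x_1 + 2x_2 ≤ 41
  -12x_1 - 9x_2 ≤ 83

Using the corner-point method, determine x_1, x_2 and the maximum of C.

x_1 = -16/15, x_2 = -39/5, maximum C = 101/3

Vertices and C = 5x_1 - 5x_2:
  (-85/18, 19/3) → C = -995/18
  (-115/42, -39/7) → C = 85/6
  (-16/15, -39/5) → C = 101/3
The feasible region is unbounded (it extends along (11, 12), (1, 3)), but C strictly decreases along every unbounded feasible direction, so there is no improving ray and the maximum is attained at a vertex.

The optimum lies where 12x_1 - 11x_2 = 73 and -12x_1 - 9x_2 = 83.
Solving simultaneously gives x_1 = -16/15, x_2 = -39/5.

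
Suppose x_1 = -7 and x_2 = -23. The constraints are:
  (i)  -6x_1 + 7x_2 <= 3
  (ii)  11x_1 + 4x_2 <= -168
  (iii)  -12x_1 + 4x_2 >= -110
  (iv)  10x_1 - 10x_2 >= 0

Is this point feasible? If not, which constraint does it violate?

(i): -119 ≤ 3 ✓
(ii): -169 ≤ -168 ✓
(iii): -8 ≥ -110 ✓
(iv): 160 ≥ 0 ✓

feasible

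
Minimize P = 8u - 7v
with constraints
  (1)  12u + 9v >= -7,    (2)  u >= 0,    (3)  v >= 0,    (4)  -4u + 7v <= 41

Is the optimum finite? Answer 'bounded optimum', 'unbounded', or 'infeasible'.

Corner points and P = 8u - 7v:
  (0, 0) → P = 0
  (0, 41/7) → P = -41
The feasible region has finitely many vertices and no improving ray; the minimum is -41 at (0, 41/7).

bounded optimum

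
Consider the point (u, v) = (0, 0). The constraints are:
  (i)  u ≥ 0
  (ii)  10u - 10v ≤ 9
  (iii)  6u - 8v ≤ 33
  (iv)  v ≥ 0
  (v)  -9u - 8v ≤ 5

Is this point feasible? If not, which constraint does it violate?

feasible

(i): 0 ≥ 0 ✓
(ii): 0 ≤ 9 ✓
(iii): 0 ≤ 33 ✓
(iv): 0 ≥ 0 ✓
(v): 0 ≤ 5 ✓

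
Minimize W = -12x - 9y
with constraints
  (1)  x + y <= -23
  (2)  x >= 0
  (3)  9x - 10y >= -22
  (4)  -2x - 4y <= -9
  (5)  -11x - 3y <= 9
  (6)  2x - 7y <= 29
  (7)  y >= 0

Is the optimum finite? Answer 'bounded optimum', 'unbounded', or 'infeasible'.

The boundaries 9x - 10y = -22 and -2x - 4y = -9 meet at (1/28, 125/56), but that point violates x + y ≤ -23. Every candidate vertex is excluded by some other constraint, so the feasible region is empty.

infeasible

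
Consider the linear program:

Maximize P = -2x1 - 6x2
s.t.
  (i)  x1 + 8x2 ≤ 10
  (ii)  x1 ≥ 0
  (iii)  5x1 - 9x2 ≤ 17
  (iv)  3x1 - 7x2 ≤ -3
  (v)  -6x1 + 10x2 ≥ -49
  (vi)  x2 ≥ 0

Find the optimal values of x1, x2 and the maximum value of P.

x1 = 0, x2 = 3/7, maximum P = -18/7

Extreme points and P = -2x1 - 6x2:
  (0, 5/4) → P = -15/2
  (46/31, 33/31) → P = -290/31
  (0, 3/7) → P = -18/7

At the optimal vertex, x1 = 0 and 3x1 - 7x2 = -3.
Solving simultaneously gives x1 = 0, x2 = 3/7.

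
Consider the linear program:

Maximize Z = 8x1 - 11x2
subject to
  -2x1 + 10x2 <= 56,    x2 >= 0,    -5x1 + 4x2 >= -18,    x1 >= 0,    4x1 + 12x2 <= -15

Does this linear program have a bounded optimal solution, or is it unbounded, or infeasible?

infeasible

The boundaries -2x1 + 10x2 = 56 and x2 = 0 meet at (-28, 0), but that point violates x1 ≥ 0. Every candidate vertex is excluded by some other constraint, so the feasible region is empty.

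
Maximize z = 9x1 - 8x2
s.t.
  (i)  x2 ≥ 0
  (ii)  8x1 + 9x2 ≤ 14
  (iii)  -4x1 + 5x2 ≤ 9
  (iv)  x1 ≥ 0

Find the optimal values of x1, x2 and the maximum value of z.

x1 = 7/4, x2 = 0, maximum z = 63/4

Feasible corners and z = 9x1 - 8x2:
  (7/4, 0) → z = 63/4
  (0, 0) → z = 0
  (0, 14/9) → z = -112/9

The binding constraints are x2 = 0 and 8x1 + 9x2 = 14.
Solving simultaneously gives x1 = 7/4, x2 = 0.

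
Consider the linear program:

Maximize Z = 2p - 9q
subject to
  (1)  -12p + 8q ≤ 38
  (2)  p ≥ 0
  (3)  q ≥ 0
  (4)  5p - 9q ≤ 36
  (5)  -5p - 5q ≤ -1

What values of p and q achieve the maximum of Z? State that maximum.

The feasible region is unbounded (it extends along (2, 3), (9, 5)), but Z strictly decreases along every unbounded feasible direction, so there is no improving ray and the maximum is attained at a vertex.

p = 36/5, q = 0, maximum Z = 72/5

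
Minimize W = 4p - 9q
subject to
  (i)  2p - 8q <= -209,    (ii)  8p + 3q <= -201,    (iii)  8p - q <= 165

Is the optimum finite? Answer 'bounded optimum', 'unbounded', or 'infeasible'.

From the feasible point (-447/14, 127/7), moving in the direction (-3, 8) keeps every constraint satisfied while W decreases without bound.

unbounded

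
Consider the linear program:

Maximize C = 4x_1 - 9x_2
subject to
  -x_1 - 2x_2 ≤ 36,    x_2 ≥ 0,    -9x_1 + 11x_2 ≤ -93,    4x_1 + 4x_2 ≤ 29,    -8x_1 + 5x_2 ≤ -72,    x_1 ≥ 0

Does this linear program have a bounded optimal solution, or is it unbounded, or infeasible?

The boundaries -x_1 - 2x_2 = 36 and 4x_1 + 4x_2 = 29 meet at (101/2, -173/4), but that point violates x_2 ≥ 0. Every candidate vertex is excluded by some other constraint, so the feasible region is empty.

infeasible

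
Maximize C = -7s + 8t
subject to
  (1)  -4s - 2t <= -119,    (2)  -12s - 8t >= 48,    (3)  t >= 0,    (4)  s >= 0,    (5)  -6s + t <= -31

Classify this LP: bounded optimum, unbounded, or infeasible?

infeasible

The boundaries -4s - 2t = -119 and -12s - 8t = 48 meet at (131, -405/2), but that point violates t ≥ 0. Every candidate vertex is excluded by some other constraint, so the feasible region is empty.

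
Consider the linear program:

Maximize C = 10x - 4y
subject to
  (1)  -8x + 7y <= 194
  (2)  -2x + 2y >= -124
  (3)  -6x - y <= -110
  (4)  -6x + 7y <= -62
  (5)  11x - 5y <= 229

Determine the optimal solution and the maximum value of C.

Feasible corners and C = 10x - 4y:
  (52/3, 6) → C = 448/3
  (19, -4) → C = 206
  (1293/47, 692/47) → C = 10162/47

The binding constraints are -6x + 7y = -62 and 11x - 5y = 229.
Solving simultaneously gives x = 1293/47, y = 692/47.

x = 1293/47, y = 692/47, maximum C = 10162/47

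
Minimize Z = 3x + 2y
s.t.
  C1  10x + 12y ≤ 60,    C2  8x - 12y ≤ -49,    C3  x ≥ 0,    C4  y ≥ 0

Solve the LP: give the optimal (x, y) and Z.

x = 0, y = 49/12, minimum Z = 49/6

Corner points and Z = 3x + 2y:
  (11/18, 485/108) → Z = 292/27
  (0, 5) → Z = 10
  (0, 49/12) → Z = 49/6

At the optimal vertex, 8x - 12y = -49 and x = 0.
Solving simultaneously gives x = 0, y = 49/12.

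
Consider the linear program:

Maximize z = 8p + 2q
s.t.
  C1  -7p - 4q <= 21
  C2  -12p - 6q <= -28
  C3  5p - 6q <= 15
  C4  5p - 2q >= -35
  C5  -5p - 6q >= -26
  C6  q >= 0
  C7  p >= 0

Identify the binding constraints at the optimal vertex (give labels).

Feasible corners and z = 8p + 2q:
  (2/7, 86/21) → z = 220/21
  (7/3, 0) → z = 56/3
  (41/10, 11/12) → z = 1039/30
  (3, 0) → z = 24

The maximum is at (41/10, 11/12). Substituting into each constraint, equality holds for C3 and C5; the remaining constraints have slack.

C3 and C5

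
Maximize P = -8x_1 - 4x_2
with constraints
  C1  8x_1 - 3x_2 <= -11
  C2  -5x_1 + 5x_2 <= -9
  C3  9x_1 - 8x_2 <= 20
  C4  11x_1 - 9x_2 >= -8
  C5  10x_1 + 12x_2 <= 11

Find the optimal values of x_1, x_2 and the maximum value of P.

x_1 = -244/7, x_2 = -292/7, maximum P = 3120/7

Vertices and P = -8x_1 - 4x_2:
  (-82/25, -127/25) → P = 1164/25
  (-4, -7) → P = 60
  (-121/10, -139/10) → P = 762/5
  (-244/7, -292/7) → P = 3120/7

At the optimal vertex, 9x_1 - 8x_2 = 20 and 11x_1 - 9x_2 = -8.
Solving simultaneously gives x_1 = -244/7, x_2 = -292/7.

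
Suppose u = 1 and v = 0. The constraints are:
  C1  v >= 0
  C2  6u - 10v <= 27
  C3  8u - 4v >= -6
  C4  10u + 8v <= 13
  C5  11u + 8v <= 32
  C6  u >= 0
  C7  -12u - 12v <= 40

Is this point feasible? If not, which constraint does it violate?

C1: 0 ≥ 0 ✓
C2: 6 ≤ 27 ✓
C3: 8 ≥ -6 ✓
C4: 10 ≤ 13 ✓
C5: 11 ≤ 32 ✓
C6: 1 ≥ 0 ✓
C7: -12 ≤ 40 ✓

feasible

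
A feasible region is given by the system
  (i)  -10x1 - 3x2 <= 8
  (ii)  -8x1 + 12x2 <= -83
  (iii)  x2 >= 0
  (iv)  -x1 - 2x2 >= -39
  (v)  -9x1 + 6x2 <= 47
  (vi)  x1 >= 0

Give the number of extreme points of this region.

3

Intersecting each pair of boundary lines and keeping only the points that satisfy every inequality leaves:
  (83/8, 0)
  (317/14, 229/28)
  (39, 0)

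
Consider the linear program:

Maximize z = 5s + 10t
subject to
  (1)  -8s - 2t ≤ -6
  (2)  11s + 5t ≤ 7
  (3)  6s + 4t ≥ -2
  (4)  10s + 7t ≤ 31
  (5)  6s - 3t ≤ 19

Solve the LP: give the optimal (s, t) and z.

s = 8/9, t = -5/9, maximum z = -10/9

Corner points and z = 5s + 10t:
  (8/9, -5/9) → z = -10/9
  (7/5, -13/5) → z = -19
  (116/63, -167/63) → z = -1090/63
  (5/3, -3) → z = -65/3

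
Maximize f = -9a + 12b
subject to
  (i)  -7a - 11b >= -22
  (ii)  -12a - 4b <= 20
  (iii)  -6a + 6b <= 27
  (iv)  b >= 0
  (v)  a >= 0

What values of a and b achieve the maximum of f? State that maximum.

Corner points and f = -9a + 12b:
  (22/7, 0) → f = -198/7
  (0, 2) → f = 24
  (0, 0) → f = 0

The binding constraints are -7a - 11b = -22 and a = 0.
Solving simultaneously gives a = 0, b = 2.

a = 0, b = 2, maximum f = 24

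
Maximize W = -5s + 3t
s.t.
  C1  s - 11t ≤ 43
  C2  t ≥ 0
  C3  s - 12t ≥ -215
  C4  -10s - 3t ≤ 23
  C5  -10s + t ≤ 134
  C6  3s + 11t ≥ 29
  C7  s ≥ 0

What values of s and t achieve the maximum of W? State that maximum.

s = 0, t = 215/12, maximum W = 215/4

Corner points and W = -5s + 3t:
  (43, 0) → W = -215
  (2881, 258) → W = -13631
  (29/3, 0) → W = -145/3
  (0, 215/12) → W = 215/4
  (0, 29/11) → W = 87/11

At the optimal vertex, s - 12t = -215 and s = 0.
Solving simultaneously gives s = 0, t = 215/12.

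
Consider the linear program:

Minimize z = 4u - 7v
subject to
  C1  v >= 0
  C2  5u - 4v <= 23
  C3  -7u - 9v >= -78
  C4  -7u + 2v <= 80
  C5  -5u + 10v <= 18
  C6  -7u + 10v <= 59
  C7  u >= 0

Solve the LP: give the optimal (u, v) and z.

u = 0, v = 9/5, minimum z = -63/5

Extreme points and z = 4u - 7v:
  (23/5, 0) → z = 92/5
  (0, 0) → z = 0
  (519/73, 229/73) → z = 473/73
  (618/115, 516/115) → z = -228/23
  (0, 9/5) → z = -63/5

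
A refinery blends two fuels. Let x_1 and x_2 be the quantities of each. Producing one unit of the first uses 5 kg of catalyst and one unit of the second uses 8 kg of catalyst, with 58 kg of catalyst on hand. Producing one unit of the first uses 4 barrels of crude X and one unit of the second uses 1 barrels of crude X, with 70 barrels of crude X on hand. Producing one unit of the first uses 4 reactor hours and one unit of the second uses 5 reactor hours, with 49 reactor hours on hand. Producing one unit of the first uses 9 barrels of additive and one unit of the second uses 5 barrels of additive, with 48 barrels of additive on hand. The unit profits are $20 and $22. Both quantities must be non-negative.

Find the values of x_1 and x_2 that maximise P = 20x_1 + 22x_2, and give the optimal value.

Extreme points and P = 20x_1 + 22x_2:
  (0, 0) → P = 0
  (0, 29/4) → P = 319/2
  (16/3, 0) → P = 320/3
  (2, 6) → P = 172

The binding constraints are 5x_1 + 8x_2 = 58 and 9x_1 + 5x_2 = 48.
Solving simultaneously gives x_1 = 2, x_2 = 6.

x_1 = 2, x_2 = 6, maximum P = 172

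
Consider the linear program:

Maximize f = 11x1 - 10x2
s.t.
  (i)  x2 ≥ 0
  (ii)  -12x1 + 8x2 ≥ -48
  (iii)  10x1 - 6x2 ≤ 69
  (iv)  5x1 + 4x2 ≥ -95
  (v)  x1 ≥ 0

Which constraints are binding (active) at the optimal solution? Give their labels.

(i) and (ii)

Feasible corners and f = 11x1 - 10x2:
  (4, 0) → f = 44
  (0, 0) → f = 0
  (33, 87/2) → f = -72
The feasible region is unbounded (it extends along (0, 1), (3, 5)), but f strictly decreases along every unbounded feasible direction, so there is no improving ray and the maximum is attained at a vertex.

The maximum is at (4, 0). Substituting into each constraint, equality holds for (i) and (ii); the remaining constraints have slack.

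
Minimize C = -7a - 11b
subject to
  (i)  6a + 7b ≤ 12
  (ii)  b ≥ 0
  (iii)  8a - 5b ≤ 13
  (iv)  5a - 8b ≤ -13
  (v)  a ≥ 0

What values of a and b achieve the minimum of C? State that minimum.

Extreme points and C = -7a - 11b:
  (5/83, 138/83) → C = -1553/83
  (0, 12/7) → C = -132/7
  (0, 13/8) → C = -143/8

The optimum lies where 6a + 7b = 12 and a = 0.
Solving simultaneously gives a = 0, b = 12/7.

a = 0, b = 12/7, minimum C = -132/7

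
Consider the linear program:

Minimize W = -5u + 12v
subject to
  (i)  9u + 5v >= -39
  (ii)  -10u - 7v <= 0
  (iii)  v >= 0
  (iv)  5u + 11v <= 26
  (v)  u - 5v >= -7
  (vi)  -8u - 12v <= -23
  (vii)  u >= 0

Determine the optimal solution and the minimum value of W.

Corner points and W = -5u + 12v:
  (26/5, 0) → W = -26
  (23/8, 0) → W = -115/8
  (53/36, 61/36) → W = 467/36
  (31/52, 79/52) → W = 61/4

At the optimal vertex, v = 0 and 5u + 11v = 26.
Solving simultaneously gives u = 26/5, v = 0.

u = 26/5, v = 0, minimum W = -26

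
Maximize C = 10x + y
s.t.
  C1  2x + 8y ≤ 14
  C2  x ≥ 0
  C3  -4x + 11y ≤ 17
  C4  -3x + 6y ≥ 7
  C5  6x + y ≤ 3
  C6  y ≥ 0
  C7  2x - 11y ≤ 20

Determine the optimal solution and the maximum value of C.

Corner points and C = 10x + y:
  (0, 17/11) → C = 17/11
  (0, 7/6) → C = 7/6
  (8/35, 57/35) → C = 137/35
  (11/39, 17/13) → C = 161/39

x = 11/39, y = 17/13, maximum C = 161/39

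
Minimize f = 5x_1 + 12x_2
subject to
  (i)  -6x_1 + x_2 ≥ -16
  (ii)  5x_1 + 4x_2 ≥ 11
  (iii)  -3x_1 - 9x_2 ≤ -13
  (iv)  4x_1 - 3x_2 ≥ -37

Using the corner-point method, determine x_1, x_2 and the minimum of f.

Corner points and f = 5x_1 + 12x_2:
  (157/57, 10/19) → f = 1145/57
  (85/14, 143/7) → f = 551/2
  (47/33, 32/33) → f = 619/33
  (-115/31, 229/31) → f = 2173/31

The optimum lies where 5x_1 + 4x_2 = 11 and -3x_1 - 9x_2 = -13.
Solving simultaneously gives x_1 = 47/33, x_2 = 32/33.

x_1 = 47/33, x_2 = 32/33, minimum f = 619/33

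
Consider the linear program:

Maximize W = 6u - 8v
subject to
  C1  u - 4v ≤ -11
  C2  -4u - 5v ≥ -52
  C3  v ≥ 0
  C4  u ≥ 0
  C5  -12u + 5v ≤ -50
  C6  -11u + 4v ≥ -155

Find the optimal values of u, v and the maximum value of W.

u = 51/7, v = 32/7, maximum W = 50/7

Feasible corners and W = 6u - 8v:
  (51/7, 32/7) → W = 50/7
  (255/43, 182/43) → W = 74/43
  (51/8, 53/10) → W = -83/20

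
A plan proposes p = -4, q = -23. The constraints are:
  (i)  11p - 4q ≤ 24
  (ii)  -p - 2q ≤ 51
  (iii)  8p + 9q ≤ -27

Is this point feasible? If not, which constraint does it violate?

not feasible — violates (i)

Constraint (i): 11p - 4q = 48, which is not ≤ 24. All other constraints are satisfied.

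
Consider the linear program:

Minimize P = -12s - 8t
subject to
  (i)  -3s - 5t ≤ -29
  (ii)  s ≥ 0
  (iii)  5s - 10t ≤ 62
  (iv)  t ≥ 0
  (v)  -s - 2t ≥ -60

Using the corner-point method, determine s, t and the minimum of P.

s = 181/5, t = 119/10, minimum P = -2648/5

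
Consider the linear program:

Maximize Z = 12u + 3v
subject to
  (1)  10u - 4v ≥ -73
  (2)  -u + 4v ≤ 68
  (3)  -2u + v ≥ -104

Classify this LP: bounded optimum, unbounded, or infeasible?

Extreme points and Z = 12u + 3v:
  (-5/9, 607/36) → Z = 527/12
  (-489/2, -593) → Z = -4713
  (484/7, 240/7) → Z = 6528/7
The feasible region has finitely many vertices and no improving ray; the maximum is 6528/7 at (484/7, 240/7).

bounded optimum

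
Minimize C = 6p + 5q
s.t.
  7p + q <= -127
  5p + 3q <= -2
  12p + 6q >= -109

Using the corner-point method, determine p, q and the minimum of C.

Feasible corners and C = 6p + 5q:
  (-379/16, 621/16) → C = 831/16
  (-653/30, 761/30) → C = -113/30
  (-105/2, 521/6) → C = 715/6

At the optimal vertex, 7p + q = -127 and 12p + 6q = -109.
Solving simultaneously gives p = -653/30, q = 761/30.

p = -653/30, q = 761/30, minimum C = -113/30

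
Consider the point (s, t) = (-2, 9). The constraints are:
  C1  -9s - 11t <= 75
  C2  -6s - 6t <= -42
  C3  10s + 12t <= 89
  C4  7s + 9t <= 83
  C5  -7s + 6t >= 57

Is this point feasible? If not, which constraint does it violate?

feasible

C1: -81 ≤ 75 ✓
C2: -42 ≤ -42 ✓
C3: 88 ≤ 89 ✓
C4: 67 ≤ 83 ✓
C5: 68 ≥ 57 ✓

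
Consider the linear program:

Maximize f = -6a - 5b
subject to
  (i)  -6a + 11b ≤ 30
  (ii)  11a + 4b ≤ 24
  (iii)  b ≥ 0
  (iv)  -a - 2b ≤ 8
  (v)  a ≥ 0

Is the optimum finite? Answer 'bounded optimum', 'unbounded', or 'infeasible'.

bounded optimum

Extreme points and f = -6a - 5b:
  (144/145, 474/145) → f = -3234/145
  (0, 30/11) → f = -150/11
  (24/11, 0) → f = -144/11
  (0, 0) → f = 0
The feasible region has finitely many vertices and no improving ray; the maximum is 0 at (0, 0).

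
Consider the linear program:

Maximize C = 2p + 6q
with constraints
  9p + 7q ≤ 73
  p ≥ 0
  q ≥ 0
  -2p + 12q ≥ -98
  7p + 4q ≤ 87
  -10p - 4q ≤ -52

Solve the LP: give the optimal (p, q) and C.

Corner points and C = 2p + 6q:
  (73/9, 0) → C = 146/9
  (36/17, 131/17) → C = 858/17
  (26/5, 0) → C = 52/5

p = 36/17, q = 131/17, maximum C = 858/17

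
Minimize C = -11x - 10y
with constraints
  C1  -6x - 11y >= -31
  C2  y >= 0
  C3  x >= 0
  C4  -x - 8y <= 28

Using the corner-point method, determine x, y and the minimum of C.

x = 31/6, y = 0, minimum C = -341/6

Feasible corners and C = -11x - 10y:
  (31/6, 0) → C = -341/6
  (0, 31/11) → C = -310/11
  (0, 0) → C = 0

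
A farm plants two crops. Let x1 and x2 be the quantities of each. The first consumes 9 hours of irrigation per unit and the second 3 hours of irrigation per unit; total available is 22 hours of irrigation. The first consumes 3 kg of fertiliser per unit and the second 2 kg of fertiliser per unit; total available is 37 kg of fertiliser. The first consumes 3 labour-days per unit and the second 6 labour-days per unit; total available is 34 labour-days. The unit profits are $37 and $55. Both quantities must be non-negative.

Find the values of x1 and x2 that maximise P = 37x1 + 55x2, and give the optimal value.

x1 = 2/3, x2 = 16/3, maximum P = 318

At the optimal vertex, 9x1 + 3x2 = 22 and 3x1 + 6x2 = 34.
Solving simultaneously gives x1 = 2/3, x2 = 16/3.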